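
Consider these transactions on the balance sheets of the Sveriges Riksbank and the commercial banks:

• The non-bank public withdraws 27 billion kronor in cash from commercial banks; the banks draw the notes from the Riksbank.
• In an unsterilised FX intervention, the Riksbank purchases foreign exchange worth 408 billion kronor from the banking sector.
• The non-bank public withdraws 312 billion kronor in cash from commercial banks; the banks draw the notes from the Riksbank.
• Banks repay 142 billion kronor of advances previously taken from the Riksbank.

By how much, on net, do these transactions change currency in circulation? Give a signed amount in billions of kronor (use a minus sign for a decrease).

Riksbank balance sheet:
  Assets:      Loans to banks −142B, Foreign assets +408B
  Liabilities: Bank reserves −73B, Currency in circulation +339B
So the change in currency in circulation is +339 billion.

+339 billion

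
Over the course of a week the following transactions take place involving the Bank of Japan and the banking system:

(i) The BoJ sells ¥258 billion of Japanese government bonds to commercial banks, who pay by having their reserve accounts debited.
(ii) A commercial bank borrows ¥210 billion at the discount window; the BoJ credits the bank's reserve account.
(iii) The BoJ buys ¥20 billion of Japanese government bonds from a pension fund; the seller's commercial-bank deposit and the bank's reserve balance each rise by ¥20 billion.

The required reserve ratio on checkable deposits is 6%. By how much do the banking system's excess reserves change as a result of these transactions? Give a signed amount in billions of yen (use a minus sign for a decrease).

OMO sale (to banks) ¥258 billion: reserves −¥258B, deposits 0.
Discount-window loan ¥210 billion: reserves +¥210B, deposits 0.
Asset purchase (from non-banks) ¥20 billion: reserves +¥20B, deposits +¥20B.
Totals: Δreserves = −¥28B, Δdeposits = +¥20B.
Δrequired reserves = 6% × +¥20B = +¥1.2B.
Δexcess reserves = Δreserves − Δrequired = −¥28B − (+¥1.2B) = -¥29.2 billion.

-¥29.2 billion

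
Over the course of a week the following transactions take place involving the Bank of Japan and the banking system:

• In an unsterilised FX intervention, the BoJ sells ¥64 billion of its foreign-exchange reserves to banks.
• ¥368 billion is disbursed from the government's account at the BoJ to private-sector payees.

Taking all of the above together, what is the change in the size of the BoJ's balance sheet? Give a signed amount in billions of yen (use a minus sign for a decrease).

FX sale ¥64 billion: a BoJ asset is shed → −¥64B.
Government spending ¥368 billion: only the composition of liabilities changes → 0.
Net: −64 + 0 = -¥64 billion.

-¥64 billion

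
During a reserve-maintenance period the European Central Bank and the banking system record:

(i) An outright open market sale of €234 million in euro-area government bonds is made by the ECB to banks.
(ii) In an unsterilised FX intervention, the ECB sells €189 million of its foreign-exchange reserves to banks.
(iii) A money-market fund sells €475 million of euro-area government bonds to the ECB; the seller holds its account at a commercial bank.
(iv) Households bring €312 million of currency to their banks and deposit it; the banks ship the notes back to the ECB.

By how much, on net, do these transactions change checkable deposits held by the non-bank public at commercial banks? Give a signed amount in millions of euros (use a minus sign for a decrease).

OMO sale (to banks) €234 million: the counterparty is a bank, so public deposits are unchanged → 0.
FX sale €189 million: the counterparty is a bank, so public deposits are unchanged → 0.
Asset purchase (from non-banks) €475 million: non-bank counterparties' bank balances rise → +€475M.
Currency deposit €312 million: non-bank counterparties' bank balances rise → +€312M.
Net: 0 + 0 + 475 + 312 = +€787 million.

+€787 million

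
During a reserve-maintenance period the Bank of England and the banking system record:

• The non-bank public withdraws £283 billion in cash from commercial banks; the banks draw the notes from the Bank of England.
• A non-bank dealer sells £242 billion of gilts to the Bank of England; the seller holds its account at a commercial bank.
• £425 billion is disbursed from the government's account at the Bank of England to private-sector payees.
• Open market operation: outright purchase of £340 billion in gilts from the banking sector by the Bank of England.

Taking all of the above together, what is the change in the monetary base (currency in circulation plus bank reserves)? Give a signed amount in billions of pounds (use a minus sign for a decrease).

+£1007 billion

Currency withdrawal £283 billion: just a shift between currency and reserves — both are base money → 0.
Asset purchase (from non-banks) £242 billion: Bank of England balance sheet expands → +£242B.
Government spending £425 billion: a non-base liability converts back to reserves → +£425B.
OMO purchase (from banks) £340 billion: Bank of England balance sheet expands → +£340B.
Net: 0 + 242 + 425 + 340 = +£1007 billion.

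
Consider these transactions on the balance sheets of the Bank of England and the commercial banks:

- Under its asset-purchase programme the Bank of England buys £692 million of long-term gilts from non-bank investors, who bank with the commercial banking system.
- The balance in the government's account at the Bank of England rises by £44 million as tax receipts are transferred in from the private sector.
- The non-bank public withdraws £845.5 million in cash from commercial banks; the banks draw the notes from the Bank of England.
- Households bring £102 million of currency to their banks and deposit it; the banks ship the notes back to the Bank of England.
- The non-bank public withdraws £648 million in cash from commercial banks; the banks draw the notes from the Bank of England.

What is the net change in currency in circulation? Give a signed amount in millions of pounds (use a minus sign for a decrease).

Bank of England balance sheet:
  Assets:      Securities +£692M
  Liabilities: Bank reserves −£743.5M, Currency in circulation +£1391.5M, Government deposits +£44M
Commercial banking system:
  Assets:      Reserves at CB −£743.5M
  Liabilities: Checkable deposits −£743.5M
So the change in currency in circulation is +£1391.5 million.

+£1391.5 million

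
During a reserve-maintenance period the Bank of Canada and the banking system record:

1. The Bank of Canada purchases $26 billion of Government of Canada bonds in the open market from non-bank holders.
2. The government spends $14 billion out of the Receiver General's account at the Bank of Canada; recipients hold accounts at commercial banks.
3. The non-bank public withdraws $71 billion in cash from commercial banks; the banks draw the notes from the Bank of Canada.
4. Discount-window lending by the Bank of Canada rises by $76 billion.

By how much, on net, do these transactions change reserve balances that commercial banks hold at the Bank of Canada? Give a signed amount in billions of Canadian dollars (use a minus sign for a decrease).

Bank of Canada balance sheet:
  Assets:      Securities +$26B, Loans to banks +$76B
  Liabilities: Bank reserves +$45B, Currency in circulation +$71B, Government deposits −$14B
Commercial banking system:
  Assets:      Reserves at CB +$45B
  Liabilities: Checkable deposits −$31B, Borrowings from CB +$76B
So the change in reserve balances that commercial banks hold at the Bank of Canada is +$45 billion.

+$45 billion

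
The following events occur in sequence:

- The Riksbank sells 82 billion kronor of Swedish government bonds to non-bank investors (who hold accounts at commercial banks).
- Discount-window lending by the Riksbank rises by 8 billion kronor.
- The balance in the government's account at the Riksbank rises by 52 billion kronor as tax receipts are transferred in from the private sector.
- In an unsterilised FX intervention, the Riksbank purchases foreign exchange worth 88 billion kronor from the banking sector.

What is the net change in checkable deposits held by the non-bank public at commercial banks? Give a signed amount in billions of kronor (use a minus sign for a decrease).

-134 billion

Riksbank balance sheet:
  Assets:      Securities −82B, Loans to banks +8B, Foreign assets +88B
  Liabilities: Bank reserves −38B, Government deposits +52B
Commercial banking system:
  Assets:      Reserves at CB −38B, Foreign assets −88B
  Liabilities: Checkable deposits −134B, Borrowings from CB +8B
So the change in checkable deposits held by the non-bank public at commercial banks is -134 billion.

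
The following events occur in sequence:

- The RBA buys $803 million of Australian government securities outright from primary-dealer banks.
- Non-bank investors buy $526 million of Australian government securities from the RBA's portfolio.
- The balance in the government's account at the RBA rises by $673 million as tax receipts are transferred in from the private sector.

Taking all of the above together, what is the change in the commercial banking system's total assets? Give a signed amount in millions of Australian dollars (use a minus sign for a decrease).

-$1199 million

RBA balance sheet:
  Assets:      Securities +$277M
  Liabilities: Bank reserves −$396M, Government deposits +$673M
Commercial banking system:
  Assets:      Reserves at CB −$396M, Securities −$803M
  Liabilities: Checkable deposits −$1199M
Change in total bank assets = -$1199 million.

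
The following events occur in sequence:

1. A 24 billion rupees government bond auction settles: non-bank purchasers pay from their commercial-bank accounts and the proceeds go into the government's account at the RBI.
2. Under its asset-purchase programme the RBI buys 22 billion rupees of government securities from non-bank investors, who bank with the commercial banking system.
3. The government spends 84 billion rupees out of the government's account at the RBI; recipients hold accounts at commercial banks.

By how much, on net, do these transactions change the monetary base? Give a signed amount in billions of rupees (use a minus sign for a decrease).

+82 billion

RBI balance sheet:
  Assets:      Securities +22B
  Liabilities: Bank reserves +82B, Government deposits −60B
Monetary base = currency + reserves: 0 + (+82B) = +82 billion.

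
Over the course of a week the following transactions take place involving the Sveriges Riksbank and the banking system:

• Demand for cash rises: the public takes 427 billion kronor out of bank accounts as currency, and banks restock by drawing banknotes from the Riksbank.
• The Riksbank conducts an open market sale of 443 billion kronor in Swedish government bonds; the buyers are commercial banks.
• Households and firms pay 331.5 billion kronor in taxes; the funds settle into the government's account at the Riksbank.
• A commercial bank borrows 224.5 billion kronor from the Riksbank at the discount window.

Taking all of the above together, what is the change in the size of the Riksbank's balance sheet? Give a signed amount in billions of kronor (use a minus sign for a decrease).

Riksbank balance sheet:
  Assets:      Securities −443B, Loans to banks +224.5B
  Liabilities: Bank reserves −977B, Currency in circulation +427B, Government deposits +331.5B
Change in total Riksbank assets = -218.5 billion.

-218.5 billion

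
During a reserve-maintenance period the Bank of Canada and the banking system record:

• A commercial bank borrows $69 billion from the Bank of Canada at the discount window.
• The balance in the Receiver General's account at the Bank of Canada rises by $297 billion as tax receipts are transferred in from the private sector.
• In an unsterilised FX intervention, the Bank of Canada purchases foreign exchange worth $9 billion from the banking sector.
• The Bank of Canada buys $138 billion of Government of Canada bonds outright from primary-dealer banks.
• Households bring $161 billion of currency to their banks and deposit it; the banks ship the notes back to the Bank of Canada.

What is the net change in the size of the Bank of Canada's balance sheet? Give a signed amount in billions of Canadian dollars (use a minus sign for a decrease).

+$216 billion

Bank of Canada balance sheet:
  Assets:      Securities +$138B, Loans to banks +$69B, Foreign assets +$9B
  Liabilities: Bank reserves +$80B, Currency in circulation −$161B, Government deposits +$297B
Change in total Bank of Canada assets = +$216 billion.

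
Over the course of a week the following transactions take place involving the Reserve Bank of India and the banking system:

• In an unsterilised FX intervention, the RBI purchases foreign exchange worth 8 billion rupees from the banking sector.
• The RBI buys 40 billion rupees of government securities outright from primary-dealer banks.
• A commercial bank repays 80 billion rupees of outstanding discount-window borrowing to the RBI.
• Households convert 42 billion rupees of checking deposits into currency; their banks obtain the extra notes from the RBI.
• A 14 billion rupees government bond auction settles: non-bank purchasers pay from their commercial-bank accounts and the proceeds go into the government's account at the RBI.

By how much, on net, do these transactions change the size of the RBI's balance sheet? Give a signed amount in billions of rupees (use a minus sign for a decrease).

RBI balance sheet:
  Assets:      Securities +40B, Loans to banks −80B, Foreign assets +8B
  Liabilities: Bank reserves −88B, Currency in circulation +42B, Government deposits +14B
Change in total RBI assets = -32 billion.

-32 billion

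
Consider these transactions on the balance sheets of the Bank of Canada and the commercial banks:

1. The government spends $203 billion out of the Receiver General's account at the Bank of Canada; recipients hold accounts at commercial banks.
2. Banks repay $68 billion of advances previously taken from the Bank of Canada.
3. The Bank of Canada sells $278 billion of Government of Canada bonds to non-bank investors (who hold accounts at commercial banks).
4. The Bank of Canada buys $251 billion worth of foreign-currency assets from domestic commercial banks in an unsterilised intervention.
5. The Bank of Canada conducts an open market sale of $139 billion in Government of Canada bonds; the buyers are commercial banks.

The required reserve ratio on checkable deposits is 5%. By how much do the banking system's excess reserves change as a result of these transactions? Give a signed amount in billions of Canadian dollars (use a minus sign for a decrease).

Government spending $203 billion: reserves +$203B, deposits +$203B.
Discount-window repayment $68 billion: reserves −$68B, deposits 0.
Asset sale (to non-banks) $278 billion: reserves −$278B, deposits −$278B.
FX purchase $251 billion: reserves +$251B, deposits 0.
OMO sale (to banks) $139 billion: reserves −$139B, deposits 0.
Totals: Δreserves = −$31B, Δdeposits = −$75B.
Δrequired reserves = 5% × −$75B = −$3.75B.
Δexcess reserves = Δreserves − Δrequired = −$31B − (−$3.75B) = -$27.25 billion.

-$27.25 billion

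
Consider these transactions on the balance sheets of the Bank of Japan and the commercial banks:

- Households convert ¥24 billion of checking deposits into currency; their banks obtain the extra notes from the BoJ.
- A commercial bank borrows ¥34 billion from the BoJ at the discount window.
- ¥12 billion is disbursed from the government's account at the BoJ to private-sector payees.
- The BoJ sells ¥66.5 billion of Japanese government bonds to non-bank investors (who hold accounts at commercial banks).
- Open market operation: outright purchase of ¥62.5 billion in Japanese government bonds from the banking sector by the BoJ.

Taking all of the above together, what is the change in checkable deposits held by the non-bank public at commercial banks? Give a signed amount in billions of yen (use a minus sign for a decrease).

Currency withdrawal ¥24 billion: non-bank counterparties' bank balances fall → −¥24B.
Discount-window loan ¥34 billion: the counterparty is a bank, so public deposits are unchanged → 0.
Government spending ¥12 billion: non-bank counterparties' bank balances rise → +¥12B.
Asset sale (to non-banks) ¥66.5 billion: non-bank counterparties' bank balances fall → −¥66.5B.
OMO purchase (from banks) ¥62.5 billion: the counterparty is a bank, so public deposits are unchanged → 0.
Net: −24 + 0 + 12 − 66.5 + 0 = -¥78.5 billion.

-¥78.5 billion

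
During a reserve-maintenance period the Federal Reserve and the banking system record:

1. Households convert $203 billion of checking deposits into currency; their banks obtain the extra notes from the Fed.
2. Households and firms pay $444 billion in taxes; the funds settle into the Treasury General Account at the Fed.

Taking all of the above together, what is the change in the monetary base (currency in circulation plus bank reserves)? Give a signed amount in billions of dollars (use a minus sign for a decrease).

-$444 billion

Currency withdrawal $203 billion: just a shift between currency and reserves — both are base money → 0.
Government account inflow $444 billion: reserves shift to a non-base liability → −$444B.
Net: 0 − 444 = -$444 billion.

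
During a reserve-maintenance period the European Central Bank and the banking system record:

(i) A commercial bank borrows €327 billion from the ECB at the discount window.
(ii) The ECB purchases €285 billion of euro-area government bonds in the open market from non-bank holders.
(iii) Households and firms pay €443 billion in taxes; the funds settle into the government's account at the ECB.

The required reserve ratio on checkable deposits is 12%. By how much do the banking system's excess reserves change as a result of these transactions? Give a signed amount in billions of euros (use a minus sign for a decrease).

+€187.96 billion

Discount-window loan €327 billion: reserves +€327B, deposits 0.
Asset purchase (from non-banks) €285 billion: reserves +€285B, deposits +€285B.
Government account inflow €443 billion: reserves −€443B, deposits −€443B.
Totals: Δreserves = +€169B, Δdeposits = −€158B.
Δrequired reserves = 12% × −€158B = −€18.96B.
Δexcess reserves = Δreserves − Δrequired = +€169B − (−€18.96B) = +€187.96 billion.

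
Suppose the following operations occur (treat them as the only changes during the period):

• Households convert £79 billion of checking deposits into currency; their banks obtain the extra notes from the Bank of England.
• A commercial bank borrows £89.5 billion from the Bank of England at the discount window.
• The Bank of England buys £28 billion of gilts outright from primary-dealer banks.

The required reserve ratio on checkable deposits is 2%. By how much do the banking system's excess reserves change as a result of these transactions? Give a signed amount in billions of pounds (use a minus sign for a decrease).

Currency withdrawal £79 billion: reserves −£79B, deposits −£79B.
Discount-window loan £89.5 billion: reserves +£89.5B, deposits 0.
OMO purchase (from banks) £28 billion: reserves +£28B, deposits 0.
Totals: Δreserves = +£38.5B, Δdeposits = −£79B.
Δrequired reserves = 2% × −£79B = −£1.58B.
Δexcess reserves = Δreserves − Δrequired = +£38.5B − (−£1.58B) = +£40.08 billion.

+£40.08 billion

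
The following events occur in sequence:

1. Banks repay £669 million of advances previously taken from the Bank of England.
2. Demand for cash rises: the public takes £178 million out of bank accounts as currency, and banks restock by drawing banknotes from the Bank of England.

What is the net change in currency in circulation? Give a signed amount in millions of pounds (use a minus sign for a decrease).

Discount-window repayment £669 million: no currency enters or leaves circulation → 0.
Currency withdrawal £178 million: notes leave the central bank → +£178M.
Net: 0 + 178 = +£178 million.

+£178 million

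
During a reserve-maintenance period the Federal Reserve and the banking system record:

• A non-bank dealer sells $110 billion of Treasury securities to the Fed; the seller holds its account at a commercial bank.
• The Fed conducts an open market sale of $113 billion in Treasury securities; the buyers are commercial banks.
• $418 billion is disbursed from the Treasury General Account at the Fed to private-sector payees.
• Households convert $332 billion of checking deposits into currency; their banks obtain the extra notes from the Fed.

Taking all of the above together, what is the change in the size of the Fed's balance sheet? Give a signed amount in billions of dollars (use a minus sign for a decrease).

-$3 billion

Asset purchase (from non-banks) $110 billion: a Fed asset is acquired → +$110B.
OMO sale (to banks) $113 billion: a Fed asset is shed → −$113B.
Government spending $418 billion: only the composition of liabilities changes → 0.
Currency withdrawal $332 billion: only the composition of liabilities changes → 0.
Net: 110 − 113 + 0 + 0 = -$3 billion.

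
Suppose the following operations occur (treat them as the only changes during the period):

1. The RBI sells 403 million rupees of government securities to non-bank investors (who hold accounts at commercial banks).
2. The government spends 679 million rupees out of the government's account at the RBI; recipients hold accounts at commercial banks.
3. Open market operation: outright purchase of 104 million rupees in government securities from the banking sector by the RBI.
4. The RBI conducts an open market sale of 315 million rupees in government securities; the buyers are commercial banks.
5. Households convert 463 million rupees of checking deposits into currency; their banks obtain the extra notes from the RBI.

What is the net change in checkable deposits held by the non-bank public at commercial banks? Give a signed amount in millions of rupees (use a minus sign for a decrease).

-187 million

Asset sale (to non-banks) 403 million rupees: non-bank counterparties' bank balances fall → −403M.
Government spending 679 million rupees: non-bank counterparties' bank balances rise → +679M.
OMO purchase (from banks) 104 million rupees: the counterparty is a bank, so public deposits are unchanged → 0.
OMO sale (to banks) 315 million rupees: the counterparty is a bank, so public deposits are unchanged → 0.
Currency withdrawal 463 million rupees: non-bank counterparties' bank balances fall → −463M.
Net: −403 + 679 + 0 + 0 − 463 = -187 million.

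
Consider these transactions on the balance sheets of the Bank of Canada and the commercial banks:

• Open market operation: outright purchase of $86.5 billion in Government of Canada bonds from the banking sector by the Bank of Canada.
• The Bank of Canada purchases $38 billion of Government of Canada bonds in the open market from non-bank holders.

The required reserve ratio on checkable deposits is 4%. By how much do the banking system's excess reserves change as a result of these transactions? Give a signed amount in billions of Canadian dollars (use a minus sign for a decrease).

OMO purchase (from banks) $86.5 billion: reserves +$86.5B, deposits 0.
Asset purchase (from non-banks) $38 billion: reserves +$38B, deposits +$38B.
Totals: Δreserves = +$124.5B, Δdeposits = +$38B.
Δrequired reserves = 4% × +$38B = +$1.52B.
Δexcess reserves = Δreserves − Δrequired = +$124.5B − (+$1.52B) = +$122.98 billion.

+$122.98 billion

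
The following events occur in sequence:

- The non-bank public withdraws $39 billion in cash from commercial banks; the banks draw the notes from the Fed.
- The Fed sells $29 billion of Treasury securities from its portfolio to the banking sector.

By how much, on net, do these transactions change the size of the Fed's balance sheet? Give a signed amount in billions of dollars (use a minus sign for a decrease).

-$29 billion

Currency withdrawal $39 billion: only the composition of liabilities changes → 0.
OMO sale (to banks) $29 billion: a Fed asset is shed → −$29B.
Net: 0 − 29 = -$29 billion.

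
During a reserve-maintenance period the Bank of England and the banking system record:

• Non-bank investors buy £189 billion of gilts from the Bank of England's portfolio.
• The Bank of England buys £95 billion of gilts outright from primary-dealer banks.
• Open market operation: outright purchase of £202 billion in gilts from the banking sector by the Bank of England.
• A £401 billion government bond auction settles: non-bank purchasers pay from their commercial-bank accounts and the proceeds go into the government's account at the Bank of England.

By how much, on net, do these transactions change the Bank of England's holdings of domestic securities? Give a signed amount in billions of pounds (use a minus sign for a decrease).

+£108 billion

Asset sale (to non-banks) £189 billion: securities removed from the Bank of England's portfolio → −£189B.
OMO purchase (from banks) £95 billion: securities added to the Bank of England's portfolio → +£95B.
OMO purchase (from banks) £202 billion: securities added to the Bank of England's portfolio → +£202B.
Government account inflow £401 billion: the Bank of England's securities portfolio is untouched → 0.
Net: −189 + 95 + 202 + 0 = +£108 billion.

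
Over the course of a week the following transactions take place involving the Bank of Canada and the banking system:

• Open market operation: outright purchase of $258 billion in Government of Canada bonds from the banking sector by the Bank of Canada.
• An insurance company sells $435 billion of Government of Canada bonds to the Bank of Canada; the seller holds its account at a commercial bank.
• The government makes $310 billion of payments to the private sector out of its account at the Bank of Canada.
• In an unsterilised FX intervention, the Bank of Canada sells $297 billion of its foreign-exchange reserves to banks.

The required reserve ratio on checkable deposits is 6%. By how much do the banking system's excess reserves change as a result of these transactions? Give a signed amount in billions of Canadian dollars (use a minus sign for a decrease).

+$661.3 billion

OMO purchase (from banks) $258 billion: reserves +$258B, deposits 0.
Asset purchase (from non-banks) $435 billion: reserves +$435B, deposits +$435B.
Government spending $310 billion: reserves +$310B, deposits +$310B.
FX sale $297 billion: reserves −$297B, deposits 0.
Totals: Δreserves = +$706B, Δdeposits = +$745B.
Δrequired reserves = 6% × +$745B = +$44.7B.
Δexcess reserves = Δreserves − Δrequired = +$706B − (+$44.7B) = +$661.3 billion.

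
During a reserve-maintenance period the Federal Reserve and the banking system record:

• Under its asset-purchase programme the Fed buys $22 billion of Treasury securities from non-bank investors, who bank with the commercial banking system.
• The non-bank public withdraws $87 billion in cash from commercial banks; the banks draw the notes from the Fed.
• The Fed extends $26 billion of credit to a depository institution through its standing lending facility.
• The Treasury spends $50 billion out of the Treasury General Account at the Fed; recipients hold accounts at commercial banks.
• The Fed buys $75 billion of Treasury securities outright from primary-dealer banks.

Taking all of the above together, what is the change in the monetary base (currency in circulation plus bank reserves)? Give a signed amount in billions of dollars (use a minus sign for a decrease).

+$173 billion

Asset purchase (from non-banks) $22 billion: Fed balance sheet expands → +$22B.
Currency withdrawal $87 billion: just a shift between currency and reserves — both are base money → 0.
Discount-window loan $26 billion: Fed balance sheet expands → +$26B.
Government spending $50 billion: a non-base liability converts back to reserves → +$50B.
OMO purchase (from banks) $75 billion: Fed balance sheet expands → +$75B.
Net: 22 + 0 + 26 + 50 + 75 = +$173 billion.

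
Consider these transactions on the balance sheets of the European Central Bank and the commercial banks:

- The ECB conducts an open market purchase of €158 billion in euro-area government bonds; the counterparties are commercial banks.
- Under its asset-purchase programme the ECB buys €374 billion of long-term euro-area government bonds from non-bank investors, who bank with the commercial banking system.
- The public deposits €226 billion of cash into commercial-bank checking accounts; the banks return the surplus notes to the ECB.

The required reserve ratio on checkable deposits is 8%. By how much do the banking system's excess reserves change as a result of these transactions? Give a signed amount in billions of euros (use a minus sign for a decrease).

+€710 billion

OMO purchase (from banks) €158 billion: reserves +€158B, deposits 0.
Asset purchase (from non-banks) €374 billion: reserves +€374B, deposits +€374B.
Currency deposit €226 billion: reserves +€226B, deposits +€226B.
Totals: Δreserves = +€758B, Δdeposits = +€600B.
Δrequired reserves = 8% × +€600B = +€48B.
Δexcess reserves = Δreserves − Δrequired = +€758B − (+€48B) = +€710 billion.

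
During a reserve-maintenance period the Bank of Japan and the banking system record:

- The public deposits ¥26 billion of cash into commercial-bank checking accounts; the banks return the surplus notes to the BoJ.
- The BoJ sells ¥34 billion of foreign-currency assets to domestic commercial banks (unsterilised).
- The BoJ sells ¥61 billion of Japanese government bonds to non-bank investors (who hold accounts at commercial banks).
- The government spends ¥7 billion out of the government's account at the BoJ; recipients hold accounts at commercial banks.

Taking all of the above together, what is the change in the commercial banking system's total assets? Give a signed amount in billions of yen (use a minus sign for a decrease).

BoJ balance sheet:
  Assets:      Securities −¥61B, Foreign assets −¥34B
  Liabilities: Bank reserves −¥62B, Currency in circulation −¥26B, Government deposits −¥7B
Commercial banking system:
  Assets:      Reserves at CB −¥62B, Foreign assets +¥34B
  Liabilities: Checkable deposits −¥28B
Change in total bank assets = -¥28 billion.

-¥28 billion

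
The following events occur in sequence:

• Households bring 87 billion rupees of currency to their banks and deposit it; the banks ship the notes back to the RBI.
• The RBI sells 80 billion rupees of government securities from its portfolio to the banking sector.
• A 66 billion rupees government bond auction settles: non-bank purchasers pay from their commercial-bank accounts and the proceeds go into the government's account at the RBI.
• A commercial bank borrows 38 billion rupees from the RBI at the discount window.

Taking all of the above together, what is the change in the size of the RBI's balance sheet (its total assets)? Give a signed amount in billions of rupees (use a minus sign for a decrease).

RBI balance sheet:
  Assets:      Securities −80B, Loans to banks +38B
  Liabilities: Bank reserves −21B, Currency in circulation −87B, Government deposits +66B
Change in total RBI assets = -42 billion.

-42 billion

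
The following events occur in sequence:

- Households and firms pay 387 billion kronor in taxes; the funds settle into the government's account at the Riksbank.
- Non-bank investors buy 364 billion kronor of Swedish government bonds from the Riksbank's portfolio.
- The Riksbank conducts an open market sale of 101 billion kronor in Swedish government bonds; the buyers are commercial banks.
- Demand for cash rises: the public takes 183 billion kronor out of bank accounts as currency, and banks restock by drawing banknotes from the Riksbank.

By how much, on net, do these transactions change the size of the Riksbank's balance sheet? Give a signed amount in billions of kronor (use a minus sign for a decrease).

-465 billion

Government account inflow 387 billion kronor: only the composition of liabilities changes → 0.
Asset sale (to non-banks) 364 billion kronor: a Riksbank asset is shed → −364B.
OMO sale (to banks) 101 billion kronor: a Riksbank asset is shed → −101B.
Currency withdrawal 183 billion kronor: only the composition of liabilities changes → 0.
Net: 0 − 364 − 101 + 0 = -465 billion.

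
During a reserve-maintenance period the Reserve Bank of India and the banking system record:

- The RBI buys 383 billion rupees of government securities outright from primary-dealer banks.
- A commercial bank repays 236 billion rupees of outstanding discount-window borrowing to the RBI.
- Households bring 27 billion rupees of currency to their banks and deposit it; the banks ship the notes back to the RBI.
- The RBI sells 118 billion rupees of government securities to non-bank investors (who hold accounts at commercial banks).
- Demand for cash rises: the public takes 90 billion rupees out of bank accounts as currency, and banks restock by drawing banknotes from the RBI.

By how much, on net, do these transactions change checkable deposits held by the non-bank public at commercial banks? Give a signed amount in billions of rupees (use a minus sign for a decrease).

-181 billion

RBI balance sheet:
  Assets:      Securities +265B, Loans to banks −236B
  Liabilities: Bank reserves −34B, Currency in circulation +63B
Commercial banking system:
  Assets:      Reserves at CB −34B, Securities −383B
  Liabilities: Checkable deposits −181B, Borrowings from CB −236B
So the change in checkable deposits held by the non-bank public at commercial banks is -181 billion.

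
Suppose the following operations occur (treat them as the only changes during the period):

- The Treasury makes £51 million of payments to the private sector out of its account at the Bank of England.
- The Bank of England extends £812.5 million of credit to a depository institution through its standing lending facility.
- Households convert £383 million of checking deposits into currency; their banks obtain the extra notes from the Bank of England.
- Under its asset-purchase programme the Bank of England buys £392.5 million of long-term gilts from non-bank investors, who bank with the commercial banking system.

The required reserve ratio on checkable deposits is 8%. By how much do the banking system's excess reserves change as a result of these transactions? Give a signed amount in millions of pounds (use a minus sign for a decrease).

+£868.16 million

Government spending £51 million: reserves +£51M, deposits +£51M.
Discount-window loan £812.5 million: reserves +£812.5M, deposits 0.
Currency withdrawal £383 million: reserves −£383M, deposits −£383M.
Asset purchase (from non-banks) £392.5 million: reserves +£392.5M, deposits +£392.5M.
Totals: Δreserves = +£873M, Δdeposits = +£60.5M.
Δrequired reserves = 8% × +£60.5M = +£4.84M.
Δexcess reserves = Δreserves − Δrequired = +£873M − (+£4.84M) = +£868.16 million.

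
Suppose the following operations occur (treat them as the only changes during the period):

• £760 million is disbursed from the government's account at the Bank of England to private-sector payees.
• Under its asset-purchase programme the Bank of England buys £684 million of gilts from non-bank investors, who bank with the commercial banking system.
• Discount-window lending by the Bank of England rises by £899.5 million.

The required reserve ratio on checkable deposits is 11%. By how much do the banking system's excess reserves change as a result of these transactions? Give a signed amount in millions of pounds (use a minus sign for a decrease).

Government spending £760 million: reserves +£760M, deposits +£760M.
Asset purchase (from non-banks) £684 million: reserves +£684M, deposits +£684M.
Discount-window loan £899.5 million: reserves +£899.5M, deposits 0.
Totals: Δreserves = +£2343.5M, Δdeposits = +£1444M.
Δrequired reserves = 11% × +£1444M = +£158.84M.
Δexcess reserves = Δreserves − Δrequired = +£2343.5M − (+£158.84M) = +£2184.66 million.

+£2184.66 million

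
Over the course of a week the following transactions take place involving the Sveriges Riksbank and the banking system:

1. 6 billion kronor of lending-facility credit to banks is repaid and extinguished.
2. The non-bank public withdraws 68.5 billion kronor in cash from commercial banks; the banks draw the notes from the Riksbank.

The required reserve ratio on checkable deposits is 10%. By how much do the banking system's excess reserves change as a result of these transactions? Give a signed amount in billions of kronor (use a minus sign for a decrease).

-67.65 billion

Discount-window repayment 6 billion kronor: reserves −6B, deposits 0.
Currency withdrawal 68.5 billion kronor: reserves −68.5B, deposits −68.5B.
Totals: Δreserves = −74.5B, Δdeposits = −68.5B.
Δrequired reserves = 10% × −68.5B = −6.85B.
Δexcess reserves = Δreserves − Δrequired = −74.5B − (−6.85B) = -67.65 billion.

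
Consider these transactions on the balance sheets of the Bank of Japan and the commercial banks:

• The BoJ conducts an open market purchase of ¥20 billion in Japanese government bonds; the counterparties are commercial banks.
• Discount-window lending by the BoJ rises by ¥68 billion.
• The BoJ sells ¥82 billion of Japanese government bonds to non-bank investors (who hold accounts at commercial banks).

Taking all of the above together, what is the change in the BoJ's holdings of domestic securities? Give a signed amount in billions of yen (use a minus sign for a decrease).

-¥62 billion

BoJ balance sheet:
  Assets:      Securities −¥62B, Loans to banks +¥68B
  Liabilities: Bank reserves +¥6B
So the change in the BoJ's holdings of domestic securities is -¥62 billion.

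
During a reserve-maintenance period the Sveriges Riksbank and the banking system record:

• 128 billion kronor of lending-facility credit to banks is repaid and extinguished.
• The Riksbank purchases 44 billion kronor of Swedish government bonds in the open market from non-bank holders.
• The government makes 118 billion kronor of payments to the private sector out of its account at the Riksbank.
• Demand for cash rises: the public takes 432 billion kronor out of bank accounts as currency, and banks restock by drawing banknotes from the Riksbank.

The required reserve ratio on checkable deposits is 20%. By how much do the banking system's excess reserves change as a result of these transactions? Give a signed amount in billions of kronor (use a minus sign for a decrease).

Discount-window repayment 128 billion kronor: reserves −128B, deposits 0.
Asset purchase (from non-banks) 44 billion kronor: reserves +44B, deposits +44B.
Government spending 118 billion kronor: reserves +118B, deposits +118B.
Currency withdrawal 432 billion kronor: reserves −432B, deposits −432B.
Totals: Δreserves = −398B, Δdeposits = −270B.
Δrequired reserves = 20% × −270B = −54B.
Δexcess reserves = Δreserves − Δrequired = −398B − (−54B) = -344 billion.

-344 billion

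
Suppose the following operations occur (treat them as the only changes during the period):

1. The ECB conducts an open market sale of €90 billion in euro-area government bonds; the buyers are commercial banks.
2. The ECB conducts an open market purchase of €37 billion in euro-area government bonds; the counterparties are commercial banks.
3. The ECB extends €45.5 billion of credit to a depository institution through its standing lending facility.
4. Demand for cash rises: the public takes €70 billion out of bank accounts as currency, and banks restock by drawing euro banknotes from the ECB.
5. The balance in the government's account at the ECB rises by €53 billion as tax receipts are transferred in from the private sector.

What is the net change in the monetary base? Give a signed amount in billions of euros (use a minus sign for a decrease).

ECB balance sheet:
  Assets:      Securities −€53B, Loans to banks +€45.5B
  Liabilities: Bank reserves −€130.5B, Currency in circulation +€70B, Government deposits +€53B
Monetary base = currency + reserves: +€70B + (−€130.5B) = -€60.5 billion.

-€60.5 billion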